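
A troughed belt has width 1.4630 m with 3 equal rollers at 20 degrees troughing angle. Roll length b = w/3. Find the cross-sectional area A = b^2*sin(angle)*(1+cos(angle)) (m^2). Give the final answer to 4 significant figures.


b = 1.4630/3 = 0.487667 m
A = 0.487667^2 * sin(20 deg) * (1 + cos(20 deg))
A = 0.1578 m^2


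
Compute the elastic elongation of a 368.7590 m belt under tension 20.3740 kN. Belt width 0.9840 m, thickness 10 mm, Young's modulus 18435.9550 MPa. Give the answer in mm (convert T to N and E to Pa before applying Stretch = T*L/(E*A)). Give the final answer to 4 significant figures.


A = 0.9840 * 0.01 = 0.00984 m^2
Stretch = 20.3740*1000 * 368.7590 / (18435.9550e6 * 0.00984) * 1000
Stretch = 41.42 mm


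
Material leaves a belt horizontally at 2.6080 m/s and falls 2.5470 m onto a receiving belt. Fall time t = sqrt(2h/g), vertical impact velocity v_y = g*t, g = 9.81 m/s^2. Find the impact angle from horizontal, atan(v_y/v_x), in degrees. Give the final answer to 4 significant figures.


t = sqrt(2*2.5470/9.81) = 0.720601 s
v_y = 9.81 * 0.720601 = 7.0691 m/s
angle = atan(7.0691 / 2.6080) = 69.75 deg


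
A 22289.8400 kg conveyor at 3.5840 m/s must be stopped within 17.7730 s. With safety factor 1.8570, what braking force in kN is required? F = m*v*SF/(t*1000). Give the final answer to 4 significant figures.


F = 22289.8400 * 3.5840 / 17.7730 * 1.8570 / 1000
F = 8.347 kN


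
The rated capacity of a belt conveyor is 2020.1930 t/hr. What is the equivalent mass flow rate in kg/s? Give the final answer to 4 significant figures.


m_dot = 2020.1930 * 1000 / 3600
m_dot = 561.2 kg/s


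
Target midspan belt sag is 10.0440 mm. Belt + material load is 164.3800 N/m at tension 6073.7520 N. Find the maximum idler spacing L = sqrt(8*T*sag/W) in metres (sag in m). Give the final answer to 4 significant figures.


sag = 10.0440/1000 = 0.010044 m
L = sqrt(8 * 6073.7520 * 0.010044 / 164.3800)
L = 1.723 m


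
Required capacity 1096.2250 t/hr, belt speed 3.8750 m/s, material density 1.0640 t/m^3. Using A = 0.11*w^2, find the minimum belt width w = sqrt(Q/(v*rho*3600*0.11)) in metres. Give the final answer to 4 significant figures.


A_req = 1096.2250 / (3.8750 * 1.0640 * 3600) = 0.0738557 m^2
w = sqrt(0.0738557 / 0.11)
w = 0.8194 m


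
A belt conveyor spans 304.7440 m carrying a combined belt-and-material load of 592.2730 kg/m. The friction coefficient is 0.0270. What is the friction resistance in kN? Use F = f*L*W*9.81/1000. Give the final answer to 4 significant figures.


F = 0.0270 * 304.7440 * 592.2730 * 9.81 / 1000
F = 47.81 kN


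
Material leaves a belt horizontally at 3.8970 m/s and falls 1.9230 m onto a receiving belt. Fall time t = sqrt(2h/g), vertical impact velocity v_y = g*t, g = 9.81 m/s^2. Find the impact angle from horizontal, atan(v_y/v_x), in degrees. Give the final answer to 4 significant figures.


t = sqrt(2*1.9230/9.81) = 0.626138 s
v_y = 9.81 * 0.626138 = 6.14241 m/s
angle = atan(6.14241 / 3.8970) = 57.61 deg


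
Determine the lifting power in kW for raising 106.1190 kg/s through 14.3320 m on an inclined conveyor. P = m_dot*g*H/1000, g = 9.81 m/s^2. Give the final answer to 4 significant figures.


P = 106.1190 * 9.81 * 14.3320 / 1000
P = 14.92 kW


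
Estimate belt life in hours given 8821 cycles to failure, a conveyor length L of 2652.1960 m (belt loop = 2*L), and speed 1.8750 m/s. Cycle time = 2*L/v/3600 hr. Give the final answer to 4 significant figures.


cycle_time = 2 * 2652.1960 / 1.8750 / 3600 = 0.785836 hr
life = 8821 * 0.785836 = 6932 hours


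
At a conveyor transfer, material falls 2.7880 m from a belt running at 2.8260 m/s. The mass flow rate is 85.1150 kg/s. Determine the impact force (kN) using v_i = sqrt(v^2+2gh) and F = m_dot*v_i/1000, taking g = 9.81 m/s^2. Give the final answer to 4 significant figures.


v_i = sqrt(2.8260^2 + 2*9.81*2.7880) = 7.9175 m/s
F = 85.1150 * 7.9175 / 1000
F = 0.6739 kN


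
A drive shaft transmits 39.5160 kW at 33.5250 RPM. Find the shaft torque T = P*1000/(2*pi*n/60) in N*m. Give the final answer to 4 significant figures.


omega = 2*pi*33.5250/60 = 3.51073 rad/s
T = 39.5160*1000 / 3.51073
T = 11260 N*m


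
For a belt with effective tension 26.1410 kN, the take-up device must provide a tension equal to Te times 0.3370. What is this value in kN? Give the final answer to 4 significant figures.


T_tu = 26.1410 * 0.3370
T_tu = 8.810 kN


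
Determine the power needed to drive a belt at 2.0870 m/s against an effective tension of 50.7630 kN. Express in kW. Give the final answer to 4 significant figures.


P = Te * v = 50.7630 * 2.0870
P = 105.9 kW


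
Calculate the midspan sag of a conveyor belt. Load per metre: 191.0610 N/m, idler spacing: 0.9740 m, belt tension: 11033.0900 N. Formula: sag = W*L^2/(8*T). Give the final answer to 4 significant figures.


sag = 191.0610 * 0.9740^2 / (8 * 11033.0900)
sag = 0.002054 m


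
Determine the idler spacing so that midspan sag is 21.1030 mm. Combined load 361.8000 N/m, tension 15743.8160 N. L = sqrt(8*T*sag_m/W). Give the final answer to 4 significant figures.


sag = 21.1030/1000 = 0.021103 m
L = sqrt(8 * 15743.8160 * 0.021103 / 361.8000)
L = 2.710 m


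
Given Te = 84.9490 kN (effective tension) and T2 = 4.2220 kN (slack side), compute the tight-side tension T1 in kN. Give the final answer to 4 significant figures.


T1 = Te + T2 = 84.9490 + 4.2220
T1 = 89.17 kN


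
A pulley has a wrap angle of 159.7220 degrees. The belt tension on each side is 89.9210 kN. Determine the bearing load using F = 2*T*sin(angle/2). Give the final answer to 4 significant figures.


F = 2 * 89.9210 * sin(159.7220/2 deg)
F = 177.0 kN


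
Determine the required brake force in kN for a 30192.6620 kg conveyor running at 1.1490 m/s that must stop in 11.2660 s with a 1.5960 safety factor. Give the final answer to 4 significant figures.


F = 30192.6620 * 1.1490 / 11.2660 * 1.5960 / 1000
F = 4.915 kN


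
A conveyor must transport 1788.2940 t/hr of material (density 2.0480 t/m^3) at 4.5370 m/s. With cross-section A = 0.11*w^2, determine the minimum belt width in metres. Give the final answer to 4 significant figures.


A_req = 1788.2940 / (4.5370 * 2.0480 * 3600) = 0.0534611 m^2
w = sqrt(0.0534611 / 0.11)
w = 0.6971 m


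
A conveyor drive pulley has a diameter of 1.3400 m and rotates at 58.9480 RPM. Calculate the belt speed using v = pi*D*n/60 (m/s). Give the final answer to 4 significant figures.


v = pi * 1.3400 * 58.9480 / 60
v = 4.136 m/s


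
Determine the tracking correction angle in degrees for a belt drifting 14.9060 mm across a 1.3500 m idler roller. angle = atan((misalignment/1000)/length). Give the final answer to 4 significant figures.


misalign_m = 14.9060 / 1000 = 0.014906 m
angle = atan(0.014906 / 1.3500)
angle = 0.6326 deg


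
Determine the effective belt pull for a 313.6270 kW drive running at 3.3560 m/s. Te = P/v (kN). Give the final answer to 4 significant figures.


Te = P / v = 313.6270 / 3.3560
Te = 93.45 kN


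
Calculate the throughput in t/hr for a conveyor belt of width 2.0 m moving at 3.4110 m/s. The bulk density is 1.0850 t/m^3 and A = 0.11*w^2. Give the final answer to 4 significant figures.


A = 0.11 * 2.0^2 = 0.44 m^2
C = 0.44 * 3.4110 * 1.0850 * 3600
C = 5862 t/hr


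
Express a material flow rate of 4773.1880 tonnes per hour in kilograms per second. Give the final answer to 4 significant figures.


m_dot = 4773.1880 * 1000 / 3600
m_dot = 1326 kg/s


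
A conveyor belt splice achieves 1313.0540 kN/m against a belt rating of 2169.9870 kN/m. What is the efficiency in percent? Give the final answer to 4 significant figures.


Eff = 1313.0540 / 2169.9870 * 100
Eff = 60.51 %


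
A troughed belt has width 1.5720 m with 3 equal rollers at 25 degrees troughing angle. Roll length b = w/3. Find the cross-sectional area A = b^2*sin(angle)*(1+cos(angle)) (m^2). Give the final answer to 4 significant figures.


b = 1.5720/3 = 0.524 m
A = 0.524^2 * sin(25 deg) * (1 + cos(25 deg))
A = 0.2212 m^2


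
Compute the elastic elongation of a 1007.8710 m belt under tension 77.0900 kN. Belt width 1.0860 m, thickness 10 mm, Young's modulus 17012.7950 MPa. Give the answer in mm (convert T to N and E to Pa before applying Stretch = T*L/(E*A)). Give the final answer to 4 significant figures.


A = 1.0860 * 0.01 = 0.01086 m^2
Stretch = 77.0900*1000 * 1007.8710 / (17012.7950e6 * 0.01086) * 1000
Stretch = 420.5 mm


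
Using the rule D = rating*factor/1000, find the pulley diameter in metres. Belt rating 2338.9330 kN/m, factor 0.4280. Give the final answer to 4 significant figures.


D = 2338.9330 * 0.4280 / 1000
D = 1.001 m


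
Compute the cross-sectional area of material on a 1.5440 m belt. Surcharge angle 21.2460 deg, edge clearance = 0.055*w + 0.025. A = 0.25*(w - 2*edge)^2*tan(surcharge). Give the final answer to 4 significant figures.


edge = 0.055*1.5440 + 0.025 = 0.10992 m
ew = 1.5440 - 2*0.10992 = 1.32416 m
A = 0.25 * 1.32416^2 * tan(21.2460 deg)
A = 0.1704 m^2


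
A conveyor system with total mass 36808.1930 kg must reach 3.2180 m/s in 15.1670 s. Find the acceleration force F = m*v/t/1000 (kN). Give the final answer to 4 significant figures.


F = 36808.1930 * 3.2180 / 15.1670 / 1000
F = 7.810 kN


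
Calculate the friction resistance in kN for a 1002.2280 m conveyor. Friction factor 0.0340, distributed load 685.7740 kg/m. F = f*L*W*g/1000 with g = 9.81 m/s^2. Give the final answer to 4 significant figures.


F = 0.0340 * 1002.2280 * 685.7740 * 9.81 / 1000
F = 229.2 kN


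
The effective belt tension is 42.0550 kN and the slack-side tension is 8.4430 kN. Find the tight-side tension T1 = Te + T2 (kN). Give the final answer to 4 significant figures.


T1 = Te + T2 = 42.0550 + 8.4430
T1 = 50.50 kN


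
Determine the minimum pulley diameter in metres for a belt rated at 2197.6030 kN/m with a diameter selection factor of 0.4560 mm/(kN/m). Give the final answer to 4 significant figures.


D = 2197.6030 * 0.4560 / 1000
D = 1.002 m


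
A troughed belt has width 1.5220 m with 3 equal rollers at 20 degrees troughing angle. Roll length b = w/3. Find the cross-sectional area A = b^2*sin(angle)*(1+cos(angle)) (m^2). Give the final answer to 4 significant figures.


b = 1.5220/3 = 0.507333 m
A = 0.507333^2 * sin(20 deg) * (1 + cos(20 deg))
A = 0.1708 m^2


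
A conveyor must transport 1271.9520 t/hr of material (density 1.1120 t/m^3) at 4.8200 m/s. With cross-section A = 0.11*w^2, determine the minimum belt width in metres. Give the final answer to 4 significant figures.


A_req = 1271.9520 / (4.8200 * 1.1120 * 3600) = 0.0659199 m^2
w = sqrt(0.0659199 / 0.11)
w = 0.7741 m


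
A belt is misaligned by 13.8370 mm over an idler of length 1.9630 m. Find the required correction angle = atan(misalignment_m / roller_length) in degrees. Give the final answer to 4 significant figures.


misalign_m = 13.8370 / 1000 = 0.013837 m
angle = atan(0.013837 / 1.9630)
angle = 0.4039 deg


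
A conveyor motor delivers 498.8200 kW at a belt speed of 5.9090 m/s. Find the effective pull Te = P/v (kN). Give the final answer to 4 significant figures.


Te = P / v = 498.8200 / 5.9090
Te = 84.42 kN


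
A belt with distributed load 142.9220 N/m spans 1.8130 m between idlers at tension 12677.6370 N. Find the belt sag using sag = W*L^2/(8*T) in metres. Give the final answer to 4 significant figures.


sag = 142.9220 * 1.8130^2 / (8 * 12677.6370)
sag = 0.004632 m


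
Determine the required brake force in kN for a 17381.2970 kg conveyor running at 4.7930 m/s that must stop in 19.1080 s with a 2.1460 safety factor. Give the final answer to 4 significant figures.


F = 17381.2970 * 4.7930 / 19.1080 * 2.1460 / 1000
F = 9.356 kN


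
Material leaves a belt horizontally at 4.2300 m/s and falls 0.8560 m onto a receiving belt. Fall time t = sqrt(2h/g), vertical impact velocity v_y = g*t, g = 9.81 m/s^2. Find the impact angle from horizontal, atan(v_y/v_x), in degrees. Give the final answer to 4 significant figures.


t = sqrt(2*0.8560/9.81) = 0.417751 s
v_y = 9.81 * 0.417751 = 4.09814 m/s
angle = atan(4.09814 / 4.2300) = 44.09 deg


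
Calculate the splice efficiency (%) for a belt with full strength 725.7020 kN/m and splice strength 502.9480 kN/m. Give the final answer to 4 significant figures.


Eff = 502.9480 / 725.7020 * 100
Eff = 69.31 %


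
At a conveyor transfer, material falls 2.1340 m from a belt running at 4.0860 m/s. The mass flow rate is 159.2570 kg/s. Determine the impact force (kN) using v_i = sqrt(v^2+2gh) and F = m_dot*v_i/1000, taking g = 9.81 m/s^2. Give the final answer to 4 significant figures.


v_i = sqrt(4.0860^2 + 2*9.81*2.1340) = 7.65274 m/s
F = 159.2570 * 7.65274 / 1000
F = 1.219 kN


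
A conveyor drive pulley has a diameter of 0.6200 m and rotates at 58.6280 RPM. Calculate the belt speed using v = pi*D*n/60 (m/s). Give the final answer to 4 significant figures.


v = pi * 0.6200 * 58.6280 / 60
v = 1.903 m/s


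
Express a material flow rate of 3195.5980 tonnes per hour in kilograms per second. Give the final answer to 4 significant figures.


m_dot = 3195.5980 * 1000 / 3600
m_dot = 887.7 kg/s


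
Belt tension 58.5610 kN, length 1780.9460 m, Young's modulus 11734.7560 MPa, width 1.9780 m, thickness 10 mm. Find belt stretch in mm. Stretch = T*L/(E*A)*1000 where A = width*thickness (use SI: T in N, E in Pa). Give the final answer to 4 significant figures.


A = 1.9780 * 0.01 = 0.01978 m^2
Stretch = 58.5610*1000 * 1780.9460 / (11734.7560e6 * 0.01978) * 1000
Stretch = 449.3 mm


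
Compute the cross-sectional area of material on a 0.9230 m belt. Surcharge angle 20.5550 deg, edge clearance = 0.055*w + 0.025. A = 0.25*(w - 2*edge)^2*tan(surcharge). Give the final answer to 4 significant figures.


edge = 0.055*0.9230 + 0.025 = 0.075765 m
ew = 0.9230 - 2*0.075765 = 0.77147 m
A = 0.25 * 0.77147^2 * tan(20.5550 deg)
A = 0.05579 m^2


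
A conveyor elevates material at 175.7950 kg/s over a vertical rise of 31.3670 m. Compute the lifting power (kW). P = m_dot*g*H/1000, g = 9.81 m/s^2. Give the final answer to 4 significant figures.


P = 175.7950 * 9.81 * 31.3670 / 1000
P = 54.09 kW


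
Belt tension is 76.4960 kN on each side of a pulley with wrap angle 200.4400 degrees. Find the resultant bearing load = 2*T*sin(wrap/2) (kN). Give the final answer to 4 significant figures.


F = 2 * 76.4960 * sin(200.4400/2 deg)
F = 150.6 kN


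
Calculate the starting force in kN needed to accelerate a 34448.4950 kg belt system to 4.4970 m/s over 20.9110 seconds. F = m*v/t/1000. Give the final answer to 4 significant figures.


F = 34448.4950 * 4.4970 / 20.9110 / 1000
F = 7.408 kN


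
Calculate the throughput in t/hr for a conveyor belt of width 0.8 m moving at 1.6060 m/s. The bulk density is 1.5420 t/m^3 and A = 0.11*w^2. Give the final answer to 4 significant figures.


A = 0.11 * 0.8^2 = 0.0704 m^2
C = 0.0704 * 1.6060 * 1.5420 * 3600
C = 627.6 t/hr


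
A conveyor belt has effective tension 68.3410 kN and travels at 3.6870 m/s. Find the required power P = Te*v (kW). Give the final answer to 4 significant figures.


P = Te * v = 68.3410 * 3.6870
P = 252.0 kW


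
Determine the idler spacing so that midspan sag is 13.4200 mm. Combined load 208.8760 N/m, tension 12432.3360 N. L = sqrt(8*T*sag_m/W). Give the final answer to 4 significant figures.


sag = 13.4200/1000 = 0.013420 m
L = sqrt(8 * 12432.3360 * 0.013420 / 208.8760)
L = 2.528 m


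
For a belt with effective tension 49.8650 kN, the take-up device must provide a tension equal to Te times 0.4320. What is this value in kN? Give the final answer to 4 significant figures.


T_tu = 49.8650 * 0.4320
T_tu = 21.54 kN


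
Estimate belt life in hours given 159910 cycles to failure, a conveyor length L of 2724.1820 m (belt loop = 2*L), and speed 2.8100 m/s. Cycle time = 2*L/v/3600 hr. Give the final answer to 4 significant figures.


cycle_time = 2 * 2724.1820 / 2.8100 / 3600 = 0.538589 hr
life = 159910 * 0.538589 = 86130 hours


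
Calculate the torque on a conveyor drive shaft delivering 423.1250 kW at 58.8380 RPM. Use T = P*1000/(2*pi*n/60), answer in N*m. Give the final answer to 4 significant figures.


omega = 2*pi*58.8380/60 = 6.1615 rad/s
T = 423.1250*1000 / 6.1615
T = 68670 N*m


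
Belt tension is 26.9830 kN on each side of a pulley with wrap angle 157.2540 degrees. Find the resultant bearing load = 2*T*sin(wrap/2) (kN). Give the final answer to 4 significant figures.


F = 2 * 26.9830 * sin(157.2540/2 deg)
F = 52.91 kN


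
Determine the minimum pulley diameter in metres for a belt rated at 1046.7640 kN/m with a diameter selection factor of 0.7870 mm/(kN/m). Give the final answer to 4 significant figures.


D = 1046.7640 * 0.7870 / 1000
D = 0.8238 m


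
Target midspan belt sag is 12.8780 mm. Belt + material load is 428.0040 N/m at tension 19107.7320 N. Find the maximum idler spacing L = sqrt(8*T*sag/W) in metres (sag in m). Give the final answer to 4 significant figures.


sag = 12.8780/1000 = 0.012878 m
L = sqrt(8 * 19107.7320 * 0.012878 / 428.0040)
L = 2.145 m


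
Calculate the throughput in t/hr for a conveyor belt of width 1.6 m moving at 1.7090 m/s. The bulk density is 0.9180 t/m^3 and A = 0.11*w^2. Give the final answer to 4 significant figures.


A = 0.11 * 1.6^2 = 0.2816 m^2
C = 0.2816 * 1.7090 * 0.9180 * 3600
C = 1590 t/hr


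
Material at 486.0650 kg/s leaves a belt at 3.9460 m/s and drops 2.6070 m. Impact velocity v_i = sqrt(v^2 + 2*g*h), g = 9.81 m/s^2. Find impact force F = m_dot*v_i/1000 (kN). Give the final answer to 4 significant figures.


v_i = sqrt(3.9460^2 + 2*9.81*2.6070) = 8.16825 m/s
F = 486.0650 * 8.16825 / 1000
F = 3.970 kN


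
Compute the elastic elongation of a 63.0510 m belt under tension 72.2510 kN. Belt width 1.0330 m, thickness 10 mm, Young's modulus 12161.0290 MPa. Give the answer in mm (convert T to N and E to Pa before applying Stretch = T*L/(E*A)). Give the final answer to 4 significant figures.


A = 1.0330 * 0.01 = 0.01033 m^2
Stretch = 72.2510*1000 * 63.0510 / (12161.0290e6 * 0.01033) * 1000
Stretch = 36.26 mm


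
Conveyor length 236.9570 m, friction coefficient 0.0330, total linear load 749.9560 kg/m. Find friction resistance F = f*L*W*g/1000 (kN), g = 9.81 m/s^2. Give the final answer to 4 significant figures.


F = 0.0330 * 236.9570 * 749.9560 * 9.81 / 1000
F = 57.53 kN


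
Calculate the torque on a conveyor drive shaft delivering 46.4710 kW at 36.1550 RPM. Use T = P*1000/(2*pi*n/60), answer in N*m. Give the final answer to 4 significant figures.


omega = 2*pi*36.1550/60 = 3.78614 rad/s
T = 46.4710*1000 / 3.78614
T = 12270 N*m


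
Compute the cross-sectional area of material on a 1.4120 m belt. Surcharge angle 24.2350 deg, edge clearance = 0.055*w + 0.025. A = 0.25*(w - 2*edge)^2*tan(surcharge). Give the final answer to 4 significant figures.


edge = 0.055*1.4120 + 0.025 = 0.10266 m
ew = 1.4120 - 2*0.10266 = 1.20668 m
A = 0.25 * 1.20668^2 * tan(24.2350 deg)
A = 0.1639 m^2


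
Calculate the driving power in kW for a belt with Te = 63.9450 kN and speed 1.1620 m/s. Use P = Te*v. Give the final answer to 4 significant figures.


P = Te * v = 63.9450 * 1.1620
P = 74.30 kW


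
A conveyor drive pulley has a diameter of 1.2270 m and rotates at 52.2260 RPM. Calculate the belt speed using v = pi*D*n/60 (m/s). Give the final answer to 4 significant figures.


v = pi * 1.2270 * 52.2260 / 60
v = 3.355 m/s


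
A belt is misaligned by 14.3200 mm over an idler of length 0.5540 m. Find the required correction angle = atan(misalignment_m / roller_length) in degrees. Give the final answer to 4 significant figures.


misalign_m = 14.3200 / 1000 = 0.014320 m
angle = atan(0.014320 / 0.5540)
angle = 1.481 deg


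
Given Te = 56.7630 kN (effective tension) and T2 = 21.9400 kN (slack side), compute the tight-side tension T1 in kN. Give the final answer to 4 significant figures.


T1 = Te + T2 = 56.7630 + 21.9400
T1 = 78.70 kN


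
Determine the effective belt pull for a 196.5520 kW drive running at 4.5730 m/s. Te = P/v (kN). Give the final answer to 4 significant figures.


Te = P / v = 196.5520 / 4.5730
Te = 42.98 kN


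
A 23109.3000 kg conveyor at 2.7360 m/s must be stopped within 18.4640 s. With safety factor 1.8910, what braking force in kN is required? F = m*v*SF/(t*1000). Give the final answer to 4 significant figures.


F = 23109.3000 * 2.7360 / 18.4640 * 1.8910 / 1000
F = 6.475 kN


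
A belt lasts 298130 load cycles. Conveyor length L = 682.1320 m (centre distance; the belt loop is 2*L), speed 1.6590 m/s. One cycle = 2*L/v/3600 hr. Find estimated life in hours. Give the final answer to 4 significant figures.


cycle_time = 2 * 682.1320 / 1.6590 / 3600 = 0.228428 hr
life = 298130 * 0.228428 = 68100 hours


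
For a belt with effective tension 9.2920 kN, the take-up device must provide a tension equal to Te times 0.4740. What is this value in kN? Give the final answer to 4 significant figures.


T_tu = 9.2920 * 0.4740
T_tu = 4.404 kN


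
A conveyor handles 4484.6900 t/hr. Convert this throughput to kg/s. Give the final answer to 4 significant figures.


m_dot = 4484.6900 * 1000 / 3600
m_dot = 1246 kg/s


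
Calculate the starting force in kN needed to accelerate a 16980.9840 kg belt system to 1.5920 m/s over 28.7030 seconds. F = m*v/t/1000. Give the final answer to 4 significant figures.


F = 16980.9840 * 1.5920 / 28.7030 / 1000
F = 0.9418 kN


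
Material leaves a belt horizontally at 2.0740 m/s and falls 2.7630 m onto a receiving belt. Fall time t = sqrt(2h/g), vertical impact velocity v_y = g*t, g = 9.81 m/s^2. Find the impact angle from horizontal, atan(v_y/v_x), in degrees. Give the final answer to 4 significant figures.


t = sqrt(2*2.7630/9.81) = 0.750535 s
v_y = 9.81 * 0.750535 = 7.36275 m/s
angle = atan(7.36275 / 2.0740) = 74.27 deg


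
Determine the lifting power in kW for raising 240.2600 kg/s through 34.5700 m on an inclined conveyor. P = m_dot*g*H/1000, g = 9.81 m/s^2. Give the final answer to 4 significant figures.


P = 240.2600 * 9.81 * 34.5700 / 1000
P = 81.48 kW


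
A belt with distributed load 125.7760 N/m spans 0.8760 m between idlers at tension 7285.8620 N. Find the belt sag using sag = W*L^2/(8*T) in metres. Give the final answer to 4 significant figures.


sag = 125.7760 * 0.8760^2 / (8 * 7285.8620)
sag = 0.001656 m


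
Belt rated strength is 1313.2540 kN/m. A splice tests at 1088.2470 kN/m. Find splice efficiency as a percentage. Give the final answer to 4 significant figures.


Eff = 1088.2470 / 1313.2540 * 100
Eff = 82.87 %


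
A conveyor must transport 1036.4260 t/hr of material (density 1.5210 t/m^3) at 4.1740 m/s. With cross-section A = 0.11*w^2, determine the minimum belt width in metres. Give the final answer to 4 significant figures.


A_req = 1036.4260 / (4.1740 * 1.5210 * 3600) = 0.0453476 m^2
w = sqrt(0.0453476 / 0.11)
w = 0.6421 m


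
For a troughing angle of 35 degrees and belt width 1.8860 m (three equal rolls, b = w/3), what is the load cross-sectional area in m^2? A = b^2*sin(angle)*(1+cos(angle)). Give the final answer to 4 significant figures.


b = 1.8860/3 = 0.628667 m
A = 0.628667^2 * sin(35 deg) * (1 + cos(35 deg))
A = 0.4124 m^2


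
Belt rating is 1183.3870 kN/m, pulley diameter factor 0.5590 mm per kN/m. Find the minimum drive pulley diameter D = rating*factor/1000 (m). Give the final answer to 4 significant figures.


D = 1183.3870 * 0.5590 / 1000
D = 0.6615 m


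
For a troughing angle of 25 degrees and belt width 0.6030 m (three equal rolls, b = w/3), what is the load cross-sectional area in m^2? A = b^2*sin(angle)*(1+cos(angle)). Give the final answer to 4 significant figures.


b = 0.6030/3 = 0.201 m
A = 0.201^2 * sin(25 deg) * (1 + cos(25 deg))
A = 0.03255 m^2


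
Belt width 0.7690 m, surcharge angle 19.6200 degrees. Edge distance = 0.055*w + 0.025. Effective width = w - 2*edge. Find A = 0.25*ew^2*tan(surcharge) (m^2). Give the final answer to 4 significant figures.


edge = 0.055*0.7690 + 0.025 = 0.067295 m
ew = 0.7690 - 2*0.067295 = 0.63441 m
A = 0.25 * 0.63441^2 * tan(19.6200 deg)
A = 0.03587 m^2


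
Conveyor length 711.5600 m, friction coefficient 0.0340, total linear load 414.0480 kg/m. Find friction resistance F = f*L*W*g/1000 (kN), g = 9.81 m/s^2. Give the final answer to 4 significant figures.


F = 0.0340 * 711.5600 * 414.0480 * 9.81 / 1000
F = 98.27 kN


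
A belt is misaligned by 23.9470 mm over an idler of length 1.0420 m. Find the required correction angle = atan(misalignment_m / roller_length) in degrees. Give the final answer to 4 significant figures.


misalign_m = 23.9470 / 1000 = 0.023947 m
angle = atan(0.023947 / 1.0420)
angle = 1.317 deg


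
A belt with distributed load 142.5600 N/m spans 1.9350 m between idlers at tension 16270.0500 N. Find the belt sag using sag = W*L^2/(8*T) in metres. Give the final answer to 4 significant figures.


sag = 142.5600 * 1.9350^2 / (8 * 16270.0500)
sag = 0.004101 m


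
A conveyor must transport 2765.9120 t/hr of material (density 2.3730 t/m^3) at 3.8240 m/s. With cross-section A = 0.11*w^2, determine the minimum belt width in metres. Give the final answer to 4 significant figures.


A_req = 2765.9120 / (3.8240 * 2.3730 * 3600) = 0.0846682 m^2
w = sqrt(0.0846682 / 0.11)
w = 0.8773 m


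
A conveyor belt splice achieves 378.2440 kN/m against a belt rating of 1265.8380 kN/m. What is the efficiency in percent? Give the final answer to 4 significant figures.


Eff = 378.2440 / 1265.8380 * 100
Eff = 29.88 %


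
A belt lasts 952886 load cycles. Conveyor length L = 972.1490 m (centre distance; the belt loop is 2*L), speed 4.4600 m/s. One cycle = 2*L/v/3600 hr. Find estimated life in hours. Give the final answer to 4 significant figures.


cycle_time = 2 * 972.1490 / 4.4600 / 3600 = 0.121095 hr
life = 952886 * 0.121095 = 115400 hours


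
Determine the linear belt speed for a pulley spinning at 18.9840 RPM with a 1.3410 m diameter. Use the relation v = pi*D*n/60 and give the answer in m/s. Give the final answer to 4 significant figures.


v = pi * 1.3410 * 18.9840 / 60
v = 1.333 m/s


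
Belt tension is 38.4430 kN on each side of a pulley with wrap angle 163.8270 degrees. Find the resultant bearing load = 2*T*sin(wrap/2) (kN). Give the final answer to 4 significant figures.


F = 2 * 38.4430 * sin(163.8270/2 deg)
F = 76.12 kN


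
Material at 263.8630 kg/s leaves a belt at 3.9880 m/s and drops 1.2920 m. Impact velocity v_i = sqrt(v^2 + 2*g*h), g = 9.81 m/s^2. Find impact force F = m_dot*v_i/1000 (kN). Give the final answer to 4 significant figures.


v_i = sqrt(3.9880^2 + 2*9.81*1.2920) = 6.42286 m/s
F = 263.8630 * 6.42286 / 1000
F = 1.695 kN


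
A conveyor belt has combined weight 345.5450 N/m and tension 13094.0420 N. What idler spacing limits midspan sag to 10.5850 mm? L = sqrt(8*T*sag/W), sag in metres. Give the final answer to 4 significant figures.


sag = 10.5850/1000 = 0.010585 m
L = sqrt(8 * 13094.0420 * 0.010585 / 345.5450)
L = 1.791 m


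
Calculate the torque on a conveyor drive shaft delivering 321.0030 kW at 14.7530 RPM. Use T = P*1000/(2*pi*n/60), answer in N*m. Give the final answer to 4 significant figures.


omega = 2*pi*14.7530/60 = 1.54493 rad/s
T = 321.0030*1000 / 1.54493
T = 207800 N*m


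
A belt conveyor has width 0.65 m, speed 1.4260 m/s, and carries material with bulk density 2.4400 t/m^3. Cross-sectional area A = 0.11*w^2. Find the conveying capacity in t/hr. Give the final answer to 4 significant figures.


A = 0.11 * 0.65^2 = 0.046475 m^2
C = 0.046475 * 1.4260 * 2.4400 * 3600
C = 582.1 t/hr


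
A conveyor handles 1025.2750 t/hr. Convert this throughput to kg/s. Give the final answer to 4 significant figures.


m_dot = 1025.2750 * 1000 / 3600
m_dot = 284.8 kg/s


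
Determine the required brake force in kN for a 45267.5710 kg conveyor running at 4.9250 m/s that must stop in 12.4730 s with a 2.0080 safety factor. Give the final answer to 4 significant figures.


F = 45267.5710 * 4.9250 / 12.4730 * 2.0080 / 1000
F = 35.89 kN


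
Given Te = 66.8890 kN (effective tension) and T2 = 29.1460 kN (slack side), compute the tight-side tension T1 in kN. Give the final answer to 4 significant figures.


T1 = Te + T2 = 66.8890 + 29.1460
T1 = 96.03 kN


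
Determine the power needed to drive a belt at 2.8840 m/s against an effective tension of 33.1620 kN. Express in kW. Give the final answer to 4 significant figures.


P = Te * v = 33.1620 * 2.8840
P = 95.64 kW


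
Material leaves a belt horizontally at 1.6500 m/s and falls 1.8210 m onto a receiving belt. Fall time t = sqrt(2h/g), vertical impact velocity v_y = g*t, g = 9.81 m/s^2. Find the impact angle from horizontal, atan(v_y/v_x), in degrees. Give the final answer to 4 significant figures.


t = sqrt(2*1.8210/9.81) = 0.609306 s
v_y = 9.81 * 0.609306 = 5.97729 m/s
angle = atan(5.97729 / 1.6500) = 74.57 deg


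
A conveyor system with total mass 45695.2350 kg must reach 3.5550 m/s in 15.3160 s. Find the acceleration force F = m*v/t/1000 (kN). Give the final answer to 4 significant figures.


F = 45695.2350 * 3.5550 / 15.3160 / 1000
F = 10.61 kN


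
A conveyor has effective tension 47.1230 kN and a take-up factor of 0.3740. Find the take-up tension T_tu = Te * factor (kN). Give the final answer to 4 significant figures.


T_tu = 47.1230 * 0.3740
T_tu = 17.62 kN


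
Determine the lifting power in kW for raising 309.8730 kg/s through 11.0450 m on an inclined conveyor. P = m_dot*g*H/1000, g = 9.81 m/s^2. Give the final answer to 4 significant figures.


P = 309.8730 * 9.81 * 11.0450 / 1000
P = 33.58 kW


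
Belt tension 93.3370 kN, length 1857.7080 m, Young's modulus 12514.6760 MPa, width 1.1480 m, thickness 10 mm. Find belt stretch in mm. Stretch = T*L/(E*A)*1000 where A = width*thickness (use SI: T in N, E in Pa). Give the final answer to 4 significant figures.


A = 1.1480 * 0.01 = 0.01148 m^2
Stretch = 93.3370*1000 * 1857.7080 / (12514.6760e6 * 0.01148) * 1000
Stretch = 1207 mm


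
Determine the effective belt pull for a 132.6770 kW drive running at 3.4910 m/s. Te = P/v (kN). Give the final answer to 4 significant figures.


Te = P / v = 132.6770 / 3.4910
Te = 38.01 kN


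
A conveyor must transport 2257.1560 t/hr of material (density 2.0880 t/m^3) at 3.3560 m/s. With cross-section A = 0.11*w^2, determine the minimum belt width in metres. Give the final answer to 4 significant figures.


A_req = 2257.1560 / (3.3560 * 2.0880 * 3600) = 0.089476 m^2
w = sqrt(0.089476 / 0.11)
w = 0.9019 m


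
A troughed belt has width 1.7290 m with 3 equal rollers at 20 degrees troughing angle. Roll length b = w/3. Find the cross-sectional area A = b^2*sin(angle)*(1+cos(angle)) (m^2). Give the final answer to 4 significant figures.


b = 1.7290/3 = 0.576333 m
A = 0.576333^2 * sin(20 deg) * (1 + cos(20 deg))
A = 0.2204 m^2


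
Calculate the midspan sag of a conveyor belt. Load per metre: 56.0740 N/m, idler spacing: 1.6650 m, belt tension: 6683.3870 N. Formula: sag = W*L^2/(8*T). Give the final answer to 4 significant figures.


sag = 56.0740 * 1.6650^2 / (8 * 6683.3870)
sag = 0.002907 m


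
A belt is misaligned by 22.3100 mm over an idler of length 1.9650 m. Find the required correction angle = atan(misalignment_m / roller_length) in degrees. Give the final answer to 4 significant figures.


misalign_m = 22.3100 / 1000 = 0.022310 m
angle = atan(0.022310 / 1.9650)
angle = 0.6505 deg


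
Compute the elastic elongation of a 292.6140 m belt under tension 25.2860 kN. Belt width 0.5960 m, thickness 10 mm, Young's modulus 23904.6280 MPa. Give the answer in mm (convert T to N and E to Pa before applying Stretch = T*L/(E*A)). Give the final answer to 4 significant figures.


A = 0.5960 * 0.01 = 0.00596 m^2
Stretch = 25.2860*1000 * 292.6140 / (23904.6280e6 * 0.00596) * 1000
Stretch = 51.93 mm


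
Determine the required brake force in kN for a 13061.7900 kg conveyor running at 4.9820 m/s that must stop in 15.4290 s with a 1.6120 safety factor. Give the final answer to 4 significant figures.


F = 13061.7900 * 4.9820 / 15.4290 * 1.6120 / 1000
F = 6.799 kN


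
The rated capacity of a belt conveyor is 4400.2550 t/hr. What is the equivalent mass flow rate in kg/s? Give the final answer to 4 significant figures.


m_dot = 4400.2550 * 1000 / 3600
m_dot = 1222 kg/s


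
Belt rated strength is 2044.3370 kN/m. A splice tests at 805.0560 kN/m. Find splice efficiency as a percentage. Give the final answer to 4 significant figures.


Eff = 805.0560 / 2044.3370 * 100
Eff = 39.38 %


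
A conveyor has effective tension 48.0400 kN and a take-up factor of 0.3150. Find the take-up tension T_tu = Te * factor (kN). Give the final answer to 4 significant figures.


T_tu = 48.0400 * 0.3150
T_tu = 15.13 kN


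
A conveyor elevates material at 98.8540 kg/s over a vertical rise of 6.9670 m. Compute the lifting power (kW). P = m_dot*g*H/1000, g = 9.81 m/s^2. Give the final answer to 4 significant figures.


P = 98.8540 * 9.81 * 6.9670 / 1000
P = 6.756 kW


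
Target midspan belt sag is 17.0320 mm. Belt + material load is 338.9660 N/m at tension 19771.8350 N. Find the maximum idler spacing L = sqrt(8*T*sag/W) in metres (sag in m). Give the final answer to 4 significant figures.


sag = 17.0320/1000 = 0.017032 m
L = sqrt(8 * 19771.8350 * 0.017032 / 338.9660)
L = 2.819 m


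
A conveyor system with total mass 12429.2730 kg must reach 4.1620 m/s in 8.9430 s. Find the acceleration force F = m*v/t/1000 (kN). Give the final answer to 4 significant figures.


F = 12429.2730 * 4.1620 / 8.9430 / 1000
F = 5.784 kN


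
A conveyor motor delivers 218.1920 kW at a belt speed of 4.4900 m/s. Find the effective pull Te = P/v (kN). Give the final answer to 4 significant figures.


Te = P / v = 218.1920 / 4.4900
Te = 48.60 kN


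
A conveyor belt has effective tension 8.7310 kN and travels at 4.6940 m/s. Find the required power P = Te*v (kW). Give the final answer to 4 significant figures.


P = Te * v = 8.7310 * 4.6940
P = 40.98 kW


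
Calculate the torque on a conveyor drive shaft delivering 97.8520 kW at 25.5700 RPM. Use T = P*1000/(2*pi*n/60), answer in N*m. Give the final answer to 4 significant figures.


omega = 2*pi*25.5700/60 = 2.67768 rad/s
T = 97.8520*1000 / 2.67768
T = 36540 N*m


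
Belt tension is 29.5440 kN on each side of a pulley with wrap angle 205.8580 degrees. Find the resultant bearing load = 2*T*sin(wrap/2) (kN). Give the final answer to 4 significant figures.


F = 2 * 29.5440 * sin(205.8580/2 deg)
F = 57.59 kN


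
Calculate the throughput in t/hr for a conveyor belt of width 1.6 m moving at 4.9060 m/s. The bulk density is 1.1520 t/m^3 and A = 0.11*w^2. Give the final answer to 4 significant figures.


A = 0.11 * 1.6^2 = 0.2816 m^2
C = 0.2816 * 4.9060 * 1.1520 * 3600
C = 5729 t/hr


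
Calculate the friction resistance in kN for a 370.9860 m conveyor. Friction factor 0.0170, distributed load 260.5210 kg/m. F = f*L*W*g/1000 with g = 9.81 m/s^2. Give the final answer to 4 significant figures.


F = 0.0170 * 370.9860 * 260.5210 * 9.81 / 1000
F = 16.12 kN


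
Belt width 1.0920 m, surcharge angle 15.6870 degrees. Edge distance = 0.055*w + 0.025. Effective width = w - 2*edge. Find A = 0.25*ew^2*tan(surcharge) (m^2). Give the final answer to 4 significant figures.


edge = 0.055*1.0920 + 0.025 = 0.08506 m
ew = 1.0920 - 2*0.08506 = 0.92188 m
A = 0.25 * 0.92188^2 * tan(15.6870 deg)
A = 0.05967 m^2


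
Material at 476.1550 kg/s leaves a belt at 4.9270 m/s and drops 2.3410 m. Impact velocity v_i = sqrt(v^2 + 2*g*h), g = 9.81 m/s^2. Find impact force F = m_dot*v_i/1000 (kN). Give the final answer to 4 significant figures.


v_i = sqrt(4.9270^2 + 2*9.81*2.3410) = 8.37889 m/s
F = 476.1550 * 8.37889 / 1000
F = 3.990 kN


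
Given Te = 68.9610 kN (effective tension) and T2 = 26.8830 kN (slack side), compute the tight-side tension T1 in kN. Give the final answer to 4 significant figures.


T1 = Te + T2 = 68.9610 + 26.8830
T1 = 95.84 kN


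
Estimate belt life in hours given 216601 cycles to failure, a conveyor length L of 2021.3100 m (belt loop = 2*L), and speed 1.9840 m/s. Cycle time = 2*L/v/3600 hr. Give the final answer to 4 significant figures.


cycle_time = 2 * 2021.3100 / 1.9840 / 3600 = 0.566003 hr
life = 216601 * 0.566003 = 122600 hours


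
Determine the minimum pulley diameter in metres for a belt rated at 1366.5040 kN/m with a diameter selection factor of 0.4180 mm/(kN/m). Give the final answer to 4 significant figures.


D = 1366.5040 * 0.4180 / 1000
D = 0.5712 m


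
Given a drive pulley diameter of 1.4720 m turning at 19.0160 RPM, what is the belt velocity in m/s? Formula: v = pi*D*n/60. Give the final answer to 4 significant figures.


v = pi * 1.4720 * 19.0160 / 60
v = 1.466 m/s


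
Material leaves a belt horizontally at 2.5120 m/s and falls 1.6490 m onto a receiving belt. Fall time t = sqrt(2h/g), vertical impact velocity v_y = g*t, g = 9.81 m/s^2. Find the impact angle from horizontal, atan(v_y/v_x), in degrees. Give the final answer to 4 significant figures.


t = sqrt(2*1.6490/9.81) = 0.579817 s
v_y = 9.81 * 0.579817 = 5.688 m/s
angle = atan(5.688 / 2.5120) = 66.17 deg


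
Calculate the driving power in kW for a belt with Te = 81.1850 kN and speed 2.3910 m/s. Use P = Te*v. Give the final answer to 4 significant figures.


P = Te * v = 81.1850 * 2.3910
P = 194.1 kW


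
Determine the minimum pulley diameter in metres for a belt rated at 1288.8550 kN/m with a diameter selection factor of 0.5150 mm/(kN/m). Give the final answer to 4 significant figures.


D = 1288.8550 * 0.5150 / 1000
D = 0.6638 m


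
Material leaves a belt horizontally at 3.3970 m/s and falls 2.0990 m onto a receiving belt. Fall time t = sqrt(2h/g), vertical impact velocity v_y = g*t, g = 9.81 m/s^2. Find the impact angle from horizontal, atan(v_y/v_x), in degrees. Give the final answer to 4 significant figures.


t = sqrt(2*2.0990/9.81) = 0.654164 s
v_y = 9.81 * 0.654164 = 6.41735 m/s
angle = atan(6.41735 / 3.3970) = 62.11 deg


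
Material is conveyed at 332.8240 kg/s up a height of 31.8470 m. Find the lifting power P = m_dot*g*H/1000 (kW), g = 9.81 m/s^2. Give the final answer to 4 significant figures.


P = 332.8240 * 9.81 * 31.8470 / 1000
P = 104.0 kW


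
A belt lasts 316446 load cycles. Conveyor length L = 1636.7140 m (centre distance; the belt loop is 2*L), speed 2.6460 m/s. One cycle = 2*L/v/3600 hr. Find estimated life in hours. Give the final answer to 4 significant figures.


cycle_time = 2 * 1636.7140 / 2.6460 / 3600 = 0.343645 hr
life = 316446 * 0.343645 = 108700 hours


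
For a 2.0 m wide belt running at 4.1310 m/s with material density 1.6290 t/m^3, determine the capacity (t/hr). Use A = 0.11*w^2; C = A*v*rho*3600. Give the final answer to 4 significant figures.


A = 0.11 * 2.0^2 = 0.44 m^2
C = 0.44 * 4.1310 * 1.6290 * 3600
C = 10660 t/hr


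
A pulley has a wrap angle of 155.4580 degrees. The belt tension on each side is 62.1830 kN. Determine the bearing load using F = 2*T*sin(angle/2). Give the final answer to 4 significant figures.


F = 2 * 62.1830 * sin(155.4580/2 deg)
F = 121.5 kN


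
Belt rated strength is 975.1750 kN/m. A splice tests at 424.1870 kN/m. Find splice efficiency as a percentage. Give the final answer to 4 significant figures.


Eff = 424.1870 / 975.1750 * 100
Eff = 43.50 %


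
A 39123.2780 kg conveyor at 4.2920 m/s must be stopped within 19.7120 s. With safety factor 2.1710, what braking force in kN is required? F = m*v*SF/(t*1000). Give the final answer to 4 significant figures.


F = 39123.2780 * 4.2920 / 19.7120 * 2.1710 / 1000
F = 18.49 kN
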